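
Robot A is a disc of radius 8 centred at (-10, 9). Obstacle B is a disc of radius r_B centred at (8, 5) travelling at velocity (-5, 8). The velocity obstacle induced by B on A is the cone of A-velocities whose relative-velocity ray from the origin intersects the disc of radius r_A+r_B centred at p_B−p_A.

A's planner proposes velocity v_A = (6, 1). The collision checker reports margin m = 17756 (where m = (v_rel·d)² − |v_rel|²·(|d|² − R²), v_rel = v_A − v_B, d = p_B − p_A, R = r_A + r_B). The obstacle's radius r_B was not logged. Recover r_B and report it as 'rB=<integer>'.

m = 17756
d = (18, -4);  v_rel = (11, -7),  |v_rel|² = 170
v_rel×d = (11)·(-4) − (-7)·(18) = 82
since m = R²·170 − 82²:  R² = (6724 + 17756) / 170 = 144
R = √144 = 12  ⇒  r_B = 12 − 8 = 4

rB=4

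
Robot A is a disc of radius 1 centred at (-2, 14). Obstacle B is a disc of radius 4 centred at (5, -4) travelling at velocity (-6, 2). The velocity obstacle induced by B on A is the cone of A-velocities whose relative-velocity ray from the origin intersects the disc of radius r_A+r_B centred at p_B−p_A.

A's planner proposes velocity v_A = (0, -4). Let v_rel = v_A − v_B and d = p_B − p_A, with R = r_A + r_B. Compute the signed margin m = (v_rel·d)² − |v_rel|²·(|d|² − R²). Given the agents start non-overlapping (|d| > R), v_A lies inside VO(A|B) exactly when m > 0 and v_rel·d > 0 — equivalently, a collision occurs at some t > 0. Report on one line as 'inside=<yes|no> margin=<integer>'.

d = (7, -18),  |d|² = 373;  R = 1+4 = 5,  c = 373−5² = 348
v_rel = (6, -6),  |v_rel|² = 72;  v_rel·d = (6)·(7) + (-6)·(-18) = 150
72·t² − 300·t + 348 = 0  ⇒  m = 150² − 72·348 = -2556
m = -2556 < 0,  v_rel·d = 150 > 0  ⇒  outside

inside=no margin=-2556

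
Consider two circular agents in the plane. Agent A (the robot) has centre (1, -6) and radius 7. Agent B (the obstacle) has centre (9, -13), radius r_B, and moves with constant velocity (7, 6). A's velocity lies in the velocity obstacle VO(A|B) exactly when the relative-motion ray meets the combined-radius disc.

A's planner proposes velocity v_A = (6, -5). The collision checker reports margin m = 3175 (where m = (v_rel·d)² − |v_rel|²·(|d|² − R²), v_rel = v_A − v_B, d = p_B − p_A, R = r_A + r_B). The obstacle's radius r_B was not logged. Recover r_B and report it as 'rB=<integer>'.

m = 3175
d = (8, -7);  v_rel = (-1, -11),  |v_rel|² = 122
v_rel×d = (-1)·(-7) − (-11)·(8) = 95
since m = R²·122 − 95²:  R² = (9025 + 3175) / 122 = 100
R = √100 = 10  ⇒  r_B = 10 − 7 = 3

rB=3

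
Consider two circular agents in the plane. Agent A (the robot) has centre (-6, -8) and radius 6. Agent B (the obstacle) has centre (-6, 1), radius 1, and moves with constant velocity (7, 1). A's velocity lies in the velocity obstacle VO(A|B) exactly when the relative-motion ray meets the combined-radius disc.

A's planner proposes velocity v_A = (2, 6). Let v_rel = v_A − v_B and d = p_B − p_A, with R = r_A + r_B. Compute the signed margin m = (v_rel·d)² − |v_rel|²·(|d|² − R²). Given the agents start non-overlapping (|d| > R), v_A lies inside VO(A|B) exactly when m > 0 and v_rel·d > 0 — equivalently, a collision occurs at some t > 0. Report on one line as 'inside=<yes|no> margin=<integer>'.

d = (0, 9),  |d|² = 81;  R = 6+1 = 7,  c = 81−7² = 32
v_rel = (-5, 5),  |v_rel|² = 50;  v_rel·d = (-5)·(0) + (5)·(9) = 45
50·t² − 90·t + 32 = 0  ⇒  m = 45² − 50·32 = 425
m = 425 > 0,  v_rel·d = 45 > 0  ⇒  inside

inside=yes margin=425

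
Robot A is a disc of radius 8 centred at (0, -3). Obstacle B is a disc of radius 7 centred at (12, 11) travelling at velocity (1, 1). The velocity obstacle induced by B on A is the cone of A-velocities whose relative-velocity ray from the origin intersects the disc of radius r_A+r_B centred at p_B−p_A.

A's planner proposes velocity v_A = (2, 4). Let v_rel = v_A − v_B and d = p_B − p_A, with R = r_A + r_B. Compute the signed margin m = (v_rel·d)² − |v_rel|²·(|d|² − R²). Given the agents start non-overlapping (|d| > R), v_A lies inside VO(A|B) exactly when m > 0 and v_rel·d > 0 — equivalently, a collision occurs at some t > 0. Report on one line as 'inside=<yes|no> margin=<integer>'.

d = (12, 14),  |d|² = 340;  R = 8+7 = 15,  c = 340−15² = 115
v_rel = (1, 3),  |v_rel|² = 10;  v_rel·d = (1)·(12) + (3)·(14) = 54
10·t² − 108·t + 115 = 0  ⇒  m = 54² − 10·115 = 1766
m = 1766 > 0,  v_rel·d = 54 > 0  ⇒  inside

inside=yes margin=1766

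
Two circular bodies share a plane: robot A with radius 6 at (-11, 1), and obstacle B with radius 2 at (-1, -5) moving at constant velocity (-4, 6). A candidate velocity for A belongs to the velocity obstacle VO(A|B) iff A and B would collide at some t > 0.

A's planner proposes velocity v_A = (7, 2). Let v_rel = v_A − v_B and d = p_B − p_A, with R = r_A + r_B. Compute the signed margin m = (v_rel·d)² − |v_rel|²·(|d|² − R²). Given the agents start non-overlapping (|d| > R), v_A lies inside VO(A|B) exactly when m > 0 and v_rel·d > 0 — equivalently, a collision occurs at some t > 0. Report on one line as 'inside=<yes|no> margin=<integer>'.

d = (10, -6),  |d|² = 136;  R = 6+2 = 8,  c = 136−8² = 72
v_rel = (11, -4),  |v_rel|² = 137;  v_rel·d = (11)·(10) + (-4)·(-6) = 134
137·t² − 268·t + 72 = 0  ⇒  m = 134² − 137·72 = 8092
m = 8092 > 0,  v_rel·d = 134 > 0  ⇒  inside

inside=yes margin=8092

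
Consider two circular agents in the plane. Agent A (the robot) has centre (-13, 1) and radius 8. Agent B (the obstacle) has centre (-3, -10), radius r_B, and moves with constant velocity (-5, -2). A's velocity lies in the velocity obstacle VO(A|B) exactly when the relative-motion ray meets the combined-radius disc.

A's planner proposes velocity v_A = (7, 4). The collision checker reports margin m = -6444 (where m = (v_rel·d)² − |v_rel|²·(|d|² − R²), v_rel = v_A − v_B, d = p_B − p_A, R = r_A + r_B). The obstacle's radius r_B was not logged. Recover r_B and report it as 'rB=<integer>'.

m = -6444
d = (10, -11);  v_rel = (12, 6),  |v_rel|² = 180
v_rel×d = (12)·(-11) − (6)·(10) = -192
since m = R²·180 − (-192)²:  R² = (36864 + -6444) / 180 = 169
R = √169 = 13  ⇒  r_B = 13 − 8 = 5

rB=5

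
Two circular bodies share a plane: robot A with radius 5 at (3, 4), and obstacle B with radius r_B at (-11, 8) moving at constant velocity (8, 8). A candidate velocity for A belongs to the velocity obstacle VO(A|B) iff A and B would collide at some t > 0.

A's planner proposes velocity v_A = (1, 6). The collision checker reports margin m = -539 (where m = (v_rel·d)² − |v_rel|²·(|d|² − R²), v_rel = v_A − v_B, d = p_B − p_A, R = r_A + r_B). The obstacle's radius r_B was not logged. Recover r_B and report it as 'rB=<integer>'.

m = -539
d = (-14, 4);  v_rel = (-7, -2),  |v_rel|² = 53
v_rel×d = (-7)·(4) − (-2)·(-14) = -56
since m = R²·53 − (-56)²:  R² = (3136 + -539) / 53 = 49
R = √49 = 7  ⇒  r_B = 7 − 5 = 2

rB=2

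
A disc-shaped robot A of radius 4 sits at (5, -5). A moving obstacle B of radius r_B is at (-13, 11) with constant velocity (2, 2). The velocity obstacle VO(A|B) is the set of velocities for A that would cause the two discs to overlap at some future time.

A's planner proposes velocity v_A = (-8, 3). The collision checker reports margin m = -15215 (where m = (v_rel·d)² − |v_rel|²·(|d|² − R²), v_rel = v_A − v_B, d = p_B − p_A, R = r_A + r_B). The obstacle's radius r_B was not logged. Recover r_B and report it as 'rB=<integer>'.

m = -15215
d = (-18, 16);  v_rel = (-10, 1),  |v_rel|² = 101
v_rel×d = (-10)·(16) − (1)·(-18) = -142
since m = R²·101 − (-142)²:  R² = (20164 + -15215) / 101 = 49
R = √49 = 7  ⇒  r_B = 7 − 4 = 3

rB=3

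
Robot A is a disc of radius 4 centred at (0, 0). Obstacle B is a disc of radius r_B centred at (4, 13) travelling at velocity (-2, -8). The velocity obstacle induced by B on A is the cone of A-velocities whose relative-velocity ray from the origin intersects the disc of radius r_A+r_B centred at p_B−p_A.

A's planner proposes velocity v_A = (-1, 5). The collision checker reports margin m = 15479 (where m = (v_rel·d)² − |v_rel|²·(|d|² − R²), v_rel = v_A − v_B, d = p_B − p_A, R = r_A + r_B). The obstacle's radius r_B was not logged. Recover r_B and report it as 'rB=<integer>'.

m = 15479
d = (4, 13);  v_rel = (1, 13),  |v_rel|² = 170
v_rel×d = (1)·(13) − (13)·(4) = -39
since m = R²·170 − (-39)²:  R² = (1521 + 15479) / 170 = 100
R = √100 = 10  ⇒  r_B = 10 − 4 = 6

rB=6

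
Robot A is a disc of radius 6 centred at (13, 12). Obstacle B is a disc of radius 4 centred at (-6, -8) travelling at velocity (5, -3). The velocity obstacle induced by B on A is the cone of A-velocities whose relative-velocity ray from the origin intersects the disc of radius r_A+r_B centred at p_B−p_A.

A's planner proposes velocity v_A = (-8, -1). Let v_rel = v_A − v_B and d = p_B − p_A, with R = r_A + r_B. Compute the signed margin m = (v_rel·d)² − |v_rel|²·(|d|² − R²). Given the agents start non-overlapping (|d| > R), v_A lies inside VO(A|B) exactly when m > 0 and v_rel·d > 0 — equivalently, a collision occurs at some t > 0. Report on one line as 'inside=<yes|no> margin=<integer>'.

d = (-19, -20),  |d|² = 761;  R = 6+4 = 10,  c = 761−10² = 661
v_rel = (-13, 2),  |v_rel|² = 173;  v_rel·d = (-13)·(-19) + (2)·(-20) = 207
173·t² − 414·t + 661 = 0  ⇒  m = 207² − 173·661 = -71504
m = -71504 < 0,  v_rel·d = 207 > 0  ⇒  outside

inside=no margin=-71504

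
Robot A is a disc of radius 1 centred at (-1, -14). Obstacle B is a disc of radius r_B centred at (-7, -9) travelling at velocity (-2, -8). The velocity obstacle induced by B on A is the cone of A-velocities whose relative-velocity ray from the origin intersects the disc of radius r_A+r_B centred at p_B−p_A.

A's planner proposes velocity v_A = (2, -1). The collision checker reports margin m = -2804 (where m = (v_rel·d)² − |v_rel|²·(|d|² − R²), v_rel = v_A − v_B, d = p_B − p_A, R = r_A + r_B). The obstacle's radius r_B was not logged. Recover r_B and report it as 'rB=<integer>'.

m = -2804
d = (-6, 5);  v_rel = (4, 7),  |v_rel|² = 65
v_rel×d = (4)·(5) − (7)·(-6) = 62
since m = R²·65 − 62²:  R² = (3844 + -2804) / 65 = 16
R = √16 = 4  ⇒  r_B = 4 − 1 = 3

rB=3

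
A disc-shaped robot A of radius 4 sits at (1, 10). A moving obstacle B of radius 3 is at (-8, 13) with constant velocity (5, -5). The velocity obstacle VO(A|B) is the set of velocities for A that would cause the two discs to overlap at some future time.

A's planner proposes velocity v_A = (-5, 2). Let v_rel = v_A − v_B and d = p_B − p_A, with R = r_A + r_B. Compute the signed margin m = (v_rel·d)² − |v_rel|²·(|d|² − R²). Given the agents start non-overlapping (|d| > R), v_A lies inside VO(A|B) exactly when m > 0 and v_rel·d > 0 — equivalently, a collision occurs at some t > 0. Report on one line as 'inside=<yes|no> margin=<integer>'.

d = (-9, 3),  |d|² = 90;  R = 4+3 = 7,  c = 90−7² = 41
v_rel = (-10, 7),  |v_rel|² = 149;  v_rel·d = (-10)·(-9) + (7)·(3) = 111
149·t² − 222·t + 41 = 0  ⇒  m = 111² − 149·41 = 6212
m = 6212 > 0,  v_rel·d = 111 > 0  ⇒  inside

inside=yes margin=6212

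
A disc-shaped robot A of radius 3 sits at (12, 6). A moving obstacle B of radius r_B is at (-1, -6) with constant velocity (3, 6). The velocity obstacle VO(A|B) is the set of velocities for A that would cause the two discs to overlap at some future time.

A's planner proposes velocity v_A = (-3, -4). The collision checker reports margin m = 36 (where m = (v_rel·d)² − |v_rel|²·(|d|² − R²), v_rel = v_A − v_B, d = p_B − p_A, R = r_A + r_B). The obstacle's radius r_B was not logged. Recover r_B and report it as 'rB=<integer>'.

m = 36
d = (-13, -12);  v_rel = (-6, -10),  |v_rel|² = 136
v_rel×d = (-6)·(-12) − (-10)·(-13) = -58
since m = R²·136 − (-58)²:  R² = (3364 + 36) / 136 = 25
R = √25 = 5  ⇒  r_B = 5 − 3 = 2

rB=2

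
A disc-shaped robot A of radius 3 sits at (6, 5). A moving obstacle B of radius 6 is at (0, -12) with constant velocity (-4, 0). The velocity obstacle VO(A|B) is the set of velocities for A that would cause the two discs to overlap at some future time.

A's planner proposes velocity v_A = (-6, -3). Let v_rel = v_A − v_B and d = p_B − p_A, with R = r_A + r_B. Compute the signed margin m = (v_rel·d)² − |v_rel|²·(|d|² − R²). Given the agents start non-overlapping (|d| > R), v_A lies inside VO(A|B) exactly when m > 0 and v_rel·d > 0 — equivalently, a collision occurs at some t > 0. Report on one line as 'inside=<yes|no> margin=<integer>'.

d = (-6, -17),  |d|² = 325;  R = 3+6 = 9,  c = 325−9² = 244
v_rel = (-2, -3),  |v_rel|² = 13;  v_rel·d = (-2)·(-6) + (-3)·(-17) = 63
13·t² − 126·t + 244 = 0  ⇒  m = 63² − 13·244 = 797
m = 797 > 0,  v_rel·d = 63 > 0  ⇒  inside

inside=yes margin=797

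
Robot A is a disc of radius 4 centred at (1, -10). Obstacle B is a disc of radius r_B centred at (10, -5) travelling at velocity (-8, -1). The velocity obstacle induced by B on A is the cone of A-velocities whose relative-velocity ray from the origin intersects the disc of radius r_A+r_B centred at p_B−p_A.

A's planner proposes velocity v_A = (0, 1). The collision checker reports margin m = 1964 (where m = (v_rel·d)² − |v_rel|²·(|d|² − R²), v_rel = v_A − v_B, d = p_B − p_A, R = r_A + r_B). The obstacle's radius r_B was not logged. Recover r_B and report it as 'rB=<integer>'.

m = 1964
d = (9, 5);  v_rel = (8, 2),  |v_rel|² = 68
v_rel×d = (8)·(5) − (2)·(9) = 22
since m = R²·68 − 22²:  R² = (484 + 1964) / 68 = 36
R = √36 = 6  ⇒  r_B = 6 − 4 = 2

rB=2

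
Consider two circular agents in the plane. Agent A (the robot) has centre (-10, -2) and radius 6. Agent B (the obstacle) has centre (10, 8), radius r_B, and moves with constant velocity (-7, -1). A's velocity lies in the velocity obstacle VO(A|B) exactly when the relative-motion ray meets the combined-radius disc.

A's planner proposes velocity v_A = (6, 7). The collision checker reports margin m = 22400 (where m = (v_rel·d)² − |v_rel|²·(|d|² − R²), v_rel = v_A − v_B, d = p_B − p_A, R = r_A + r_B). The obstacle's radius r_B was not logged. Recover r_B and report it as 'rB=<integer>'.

m = 22400
d = (20, 10);  v_rel = (13, 8),  |v_rel|² = 233
v_rel×d = (13)·(10) − (8)·(20) = -30
since m = R²·233 − (-30)²:  R² = (900 + 22400) / 233 = 100
R = √100 = 10  ⇒  r_B = 10 − 6 = 4

rB=4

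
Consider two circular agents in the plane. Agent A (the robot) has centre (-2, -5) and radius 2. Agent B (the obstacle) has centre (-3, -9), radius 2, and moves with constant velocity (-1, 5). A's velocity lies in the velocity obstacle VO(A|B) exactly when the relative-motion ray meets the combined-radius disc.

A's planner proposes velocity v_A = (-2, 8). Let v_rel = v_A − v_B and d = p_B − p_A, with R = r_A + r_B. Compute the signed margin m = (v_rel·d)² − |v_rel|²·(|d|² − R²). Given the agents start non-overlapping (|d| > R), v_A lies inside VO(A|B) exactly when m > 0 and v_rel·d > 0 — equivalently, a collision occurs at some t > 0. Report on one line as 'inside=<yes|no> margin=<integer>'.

d = (-1, -4),  |d|² = 17;  R = 2+2 = 4,  c = 17−4² = 1
v_rel = (-1, 3),  |v_rel|² = 10;  v_rel·d = (-1)·(-1) + (3)·(-4) = -11
10·t² + 22·t + 1 = 0  ⇒  m = (-11)² − 10·1 = 111
m = 111 > 0,  v_rel·d = -11 < 0  ⇒  outside

inside=no margin=111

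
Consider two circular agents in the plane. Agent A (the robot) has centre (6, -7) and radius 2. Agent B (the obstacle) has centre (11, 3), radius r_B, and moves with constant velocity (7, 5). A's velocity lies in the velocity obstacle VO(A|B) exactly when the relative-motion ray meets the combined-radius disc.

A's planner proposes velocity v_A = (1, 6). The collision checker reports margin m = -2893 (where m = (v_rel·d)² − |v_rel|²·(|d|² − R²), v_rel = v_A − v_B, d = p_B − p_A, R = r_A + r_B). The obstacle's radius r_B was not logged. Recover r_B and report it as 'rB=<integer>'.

m = -2893
d = (5, 10);  v_rel = (-6, 1),  |v_rel|² = 37
v_rel×d = (-6)·(10) − (1)·(5) = -65
since m = R²·37 − (-65)²:  R² = (4225 + -2893) / 37 = 36
R = √36 = 6  ⇒  r_B = 6 − 2 = 4

rB=4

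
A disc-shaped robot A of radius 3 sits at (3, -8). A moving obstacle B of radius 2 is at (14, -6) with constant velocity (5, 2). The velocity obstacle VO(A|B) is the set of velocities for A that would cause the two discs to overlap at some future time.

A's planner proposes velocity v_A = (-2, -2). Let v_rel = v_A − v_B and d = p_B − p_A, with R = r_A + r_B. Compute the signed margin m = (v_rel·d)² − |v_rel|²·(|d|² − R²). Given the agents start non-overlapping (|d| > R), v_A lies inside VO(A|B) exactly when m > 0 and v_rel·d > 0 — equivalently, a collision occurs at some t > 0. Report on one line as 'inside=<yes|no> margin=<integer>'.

d = (11, 2),  |d|² = 125;  R = 3+2 = 5,  c = 125−5² = 100
v_rel = (-7, -4),  |v_rel|² = 65;  v_rel·d = (-7)·(11) + (-4)·(2) = -85
65·t² + 170·t + 100 = 0  ⇒  m = (-85)² − 65·100 = 725
m = 725 > 0,  v_rel·d = -85 < 0  ⇒  outside

inside=no margin=725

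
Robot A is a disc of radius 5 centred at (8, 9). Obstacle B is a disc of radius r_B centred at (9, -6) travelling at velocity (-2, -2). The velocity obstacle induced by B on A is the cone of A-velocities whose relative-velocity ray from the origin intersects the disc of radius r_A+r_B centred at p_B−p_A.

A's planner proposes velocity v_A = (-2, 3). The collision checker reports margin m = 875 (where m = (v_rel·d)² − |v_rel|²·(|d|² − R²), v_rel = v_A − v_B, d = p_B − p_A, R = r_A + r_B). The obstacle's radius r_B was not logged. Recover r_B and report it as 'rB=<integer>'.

m = 875
d = (1, -15);  v_rel = (0, 5),  |v_rel|² = 25
v_rel×d = (0)·(-15) − (5)·(1) = -5
since m = R²·25 − (-5)²:  R² = (25 + 875) / 25 = 36
R = √36 = 6  ⇒  r_B = 6 − 5 = 1

rB=1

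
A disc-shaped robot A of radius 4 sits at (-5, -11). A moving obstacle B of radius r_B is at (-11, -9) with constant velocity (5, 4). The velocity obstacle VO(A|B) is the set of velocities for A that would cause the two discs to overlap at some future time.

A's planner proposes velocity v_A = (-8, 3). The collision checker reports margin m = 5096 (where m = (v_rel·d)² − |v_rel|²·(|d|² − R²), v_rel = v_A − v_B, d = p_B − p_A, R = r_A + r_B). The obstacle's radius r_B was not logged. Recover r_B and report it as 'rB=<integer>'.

m = 5096
d = (-6, 2);  v_rel = (-13, -1),  |v_rel|² = 170
v_rel×d = (-13)·(2) − (-1)·(-6) = -32
since m = R²·170 − (-32)²:  R² = (1024 + 5096) / 170 = 36
R = √36 = 6  ⇒  r_B = 6 − 4 = 2

rB=2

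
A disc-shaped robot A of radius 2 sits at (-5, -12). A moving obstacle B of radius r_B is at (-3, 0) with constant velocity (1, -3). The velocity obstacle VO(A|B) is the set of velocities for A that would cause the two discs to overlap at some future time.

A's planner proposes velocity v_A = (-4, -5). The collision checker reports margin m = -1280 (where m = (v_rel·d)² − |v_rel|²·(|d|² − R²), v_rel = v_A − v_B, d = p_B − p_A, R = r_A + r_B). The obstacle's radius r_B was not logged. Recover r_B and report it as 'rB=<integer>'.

m = -1280
d = (2, 12);  v_rel = (-5, -2),  |v_rel|² = 29
v_rel×d = (-5)·(12) − (-2)·(2) = -56
since m = R²·29 − (-56)²:  R² = (3136 + -1280) / 29 = 64
R = √64 = 8  ⇒  r_B = 8 − 2 = 6

rB=6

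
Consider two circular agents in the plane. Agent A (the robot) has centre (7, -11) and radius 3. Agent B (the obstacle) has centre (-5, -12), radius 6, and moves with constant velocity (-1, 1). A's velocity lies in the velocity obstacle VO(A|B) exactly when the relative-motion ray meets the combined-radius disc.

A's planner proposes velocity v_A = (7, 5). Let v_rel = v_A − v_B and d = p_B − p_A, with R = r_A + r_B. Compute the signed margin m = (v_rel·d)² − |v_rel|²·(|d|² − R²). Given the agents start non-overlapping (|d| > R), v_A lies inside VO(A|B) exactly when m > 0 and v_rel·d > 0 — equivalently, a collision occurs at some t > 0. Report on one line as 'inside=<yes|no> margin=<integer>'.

d = (-12, -1),  |d|² = 145;  R = 3+6 = 9,  c = 145−9² = 64
v_rel = (8, 4),  |v_rel|² = 80;  v_rel·d = (8)·(-12) + (4)·(-1) = -100
80·t² + 200·t + 64 = 0  ⇒  m = (-100)² − 80·64 = 4880
m = 4880 > 0,  v_rel·d = -100 < 0  ⇒  outside

inside=no margin=4880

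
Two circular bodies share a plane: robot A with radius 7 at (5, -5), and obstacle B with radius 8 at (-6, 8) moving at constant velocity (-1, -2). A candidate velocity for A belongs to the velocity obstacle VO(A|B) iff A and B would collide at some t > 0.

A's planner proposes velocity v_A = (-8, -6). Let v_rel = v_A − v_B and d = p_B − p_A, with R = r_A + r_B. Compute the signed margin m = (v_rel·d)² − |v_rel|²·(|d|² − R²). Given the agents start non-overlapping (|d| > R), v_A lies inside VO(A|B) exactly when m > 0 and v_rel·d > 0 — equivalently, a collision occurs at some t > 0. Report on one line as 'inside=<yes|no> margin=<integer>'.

d = (-11, 13),  |d|² = 290;  R = 7+8 = 15,  c = 290−15² = 65
v_rel = (-7, -4),  |v_rel|² = 65;  v_rel·d = (-7)·(-11) + (-4)·(13) = 25
65·t² − 50·t + 65 = 0  ⇒  m = 25² − 65·65 = -3600
m = -3600 < 0,  v_rel·d = 25 > 0  ⇒  outside

inside=no margin=-3600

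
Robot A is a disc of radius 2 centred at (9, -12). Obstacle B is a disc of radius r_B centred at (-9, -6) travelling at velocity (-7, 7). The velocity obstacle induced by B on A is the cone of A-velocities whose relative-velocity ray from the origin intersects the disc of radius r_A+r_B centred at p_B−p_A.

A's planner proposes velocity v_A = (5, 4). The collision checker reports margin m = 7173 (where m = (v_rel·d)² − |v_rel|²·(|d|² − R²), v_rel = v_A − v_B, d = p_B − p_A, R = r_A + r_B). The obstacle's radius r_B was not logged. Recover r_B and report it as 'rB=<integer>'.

m = 7173
d = (-18, 6);  v_rel = (12, -3),  |v_rel|² = 153
v_rel×d = (12)·(6) − (-3)·(-18) = 18
since m = R²·153 − 18²:  R² = (324 + 7173) / 153 = 49
R = √49 = 7  ⇒  r_B = 7 − 2 = 5

rB=5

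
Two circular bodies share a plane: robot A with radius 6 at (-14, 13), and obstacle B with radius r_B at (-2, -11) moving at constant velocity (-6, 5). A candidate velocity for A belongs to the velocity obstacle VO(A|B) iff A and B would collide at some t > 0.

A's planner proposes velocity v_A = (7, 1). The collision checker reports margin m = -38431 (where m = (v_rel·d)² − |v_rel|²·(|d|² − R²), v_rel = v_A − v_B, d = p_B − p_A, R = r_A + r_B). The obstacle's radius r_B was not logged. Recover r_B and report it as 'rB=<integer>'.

m = -38431
d = (12, -24);  v_rel = (13, -4),  |v_rel|² = 185
v_rel×d = (13)·(-24) − (-4)·(12) = -264
since m = R²·185 − (-264)²:  R² = (69696 + -38431) / 185 = 169
R = √169 = 13  ⇒  r_B = 13 − 6 = 7

rB=7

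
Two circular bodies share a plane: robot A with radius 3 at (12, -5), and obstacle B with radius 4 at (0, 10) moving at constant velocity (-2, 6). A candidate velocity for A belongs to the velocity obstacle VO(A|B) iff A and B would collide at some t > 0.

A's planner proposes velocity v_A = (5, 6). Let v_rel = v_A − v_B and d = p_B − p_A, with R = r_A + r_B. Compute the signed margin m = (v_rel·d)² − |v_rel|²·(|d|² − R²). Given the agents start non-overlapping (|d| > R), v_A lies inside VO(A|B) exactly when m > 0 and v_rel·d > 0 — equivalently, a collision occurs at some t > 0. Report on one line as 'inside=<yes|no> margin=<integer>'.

d = (-12, 15),  |d|² = 369;  R = 3+4 = 7,  c = 369−7² = 320
v_rel = (7, 0),  |v_rel|² = 49;  v_rel·d = (7)·(-12) + (0)·(15) = -84
49·t² + 168·t + 320 = 0  ⇒  m = (-84)² − 49·320 = -8624
m = -8624 < 0,  v_rel·d = -84 < 0  ⇒  outside

inside=no margin=-8624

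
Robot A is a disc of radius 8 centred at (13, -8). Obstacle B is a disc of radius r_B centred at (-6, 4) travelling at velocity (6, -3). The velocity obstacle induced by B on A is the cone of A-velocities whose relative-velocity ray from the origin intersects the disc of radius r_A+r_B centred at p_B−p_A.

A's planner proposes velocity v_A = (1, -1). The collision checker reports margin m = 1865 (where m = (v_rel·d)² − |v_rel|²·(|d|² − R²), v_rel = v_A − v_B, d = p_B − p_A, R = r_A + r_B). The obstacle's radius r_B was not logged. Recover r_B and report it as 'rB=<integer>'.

m = 1865
d = (-19, 12);  v_rel = (-5, 2),  |v_rel|² = 29
v_rel×d = (-5)·(12) − (2)·(-19) = -22
since m = R²·29 − (-22)²:  R² = (484 + 1865) / 29 = 81
R = √81 = 9  ⇒  r_B = 9 − 8 = 1

rB=1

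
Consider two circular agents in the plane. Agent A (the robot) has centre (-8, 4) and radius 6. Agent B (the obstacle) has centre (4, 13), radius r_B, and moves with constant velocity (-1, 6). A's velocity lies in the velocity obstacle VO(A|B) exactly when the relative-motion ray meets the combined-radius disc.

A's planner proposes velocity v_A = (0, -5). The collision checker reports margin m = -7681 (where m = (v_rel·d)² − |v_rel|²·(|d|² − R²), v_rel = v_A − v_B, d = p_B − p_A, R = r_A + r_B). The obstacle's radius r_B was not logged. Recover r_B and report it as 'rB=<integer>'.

m = -7681
d = (12, 9);  v_rel = (1, -11),  |v_rel|² = 122
v_rel×d = (1)·(9) − (-11)·(12) = 141
since m = R²·122 − 141²:  R² = (19881 + -7681) / 122 = 100
R = √100 = 10  ⇒  r_B = 10 − 6 = 4

rB=4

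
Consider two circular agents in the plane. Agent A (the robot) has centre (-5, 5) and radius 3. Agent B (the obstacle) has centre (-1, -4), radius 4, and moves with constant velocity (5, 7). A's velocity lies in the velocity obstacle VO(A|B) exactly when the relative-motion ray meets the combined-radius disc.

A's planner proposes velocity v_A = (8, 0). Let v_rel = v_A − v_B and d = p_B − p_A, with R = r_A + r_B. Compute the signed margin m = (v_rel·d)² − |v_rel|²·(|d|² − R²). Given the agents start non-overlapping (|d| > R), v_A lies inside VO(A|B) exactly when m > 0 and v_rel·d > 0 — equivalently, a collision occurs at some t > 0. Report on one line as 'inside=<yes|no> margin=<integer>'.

d = (4, -9),  |d|² = 97;  R = 3+4 = 7,  c = 97−7² = 48
v_rel = (3, -7),  |v_rel|² = 58;  v_rel·d = (3)·(4) + (-7)·(-9) = 75
58·t² − 150·t + 48 = 0  ⇒  m = 75² − 58·48 = 2841
m = 2841 > 0,  v_rel·d = 75 > 0  ⇒  inside

inside=yes margin=2841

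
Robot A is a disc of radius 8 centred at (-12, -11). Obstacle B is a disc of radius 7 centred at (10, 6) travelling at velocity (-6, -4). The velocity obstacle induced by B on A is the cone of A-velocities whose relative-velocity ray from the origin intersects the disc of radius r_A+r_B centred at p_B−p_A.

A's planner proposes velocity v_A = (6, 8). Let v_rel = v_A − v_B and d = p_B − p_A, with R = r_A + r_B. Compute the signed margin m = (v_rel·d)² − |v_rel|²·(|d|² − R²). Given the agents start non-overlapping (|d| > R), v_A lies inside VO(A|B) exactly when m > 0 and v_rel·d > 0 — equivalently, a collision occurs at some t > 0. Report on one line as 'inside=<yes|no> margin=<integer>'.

d = (22, 17),  |d|² = 773;  R = 8+7 = 15,  c = 773−15² = 548
v_rel = (12, 12),  |v_rel|² = 288;  v_rel·d = (12)·(22) + (12)·(17) = 468
288·t² − 936·t + 548 = 0  ⇒  m = 468² − 288·548 = 61200
m = 61200 > 0,  v_rel·d = 468 > 0  ⇒  inside

inside=yes margin=61200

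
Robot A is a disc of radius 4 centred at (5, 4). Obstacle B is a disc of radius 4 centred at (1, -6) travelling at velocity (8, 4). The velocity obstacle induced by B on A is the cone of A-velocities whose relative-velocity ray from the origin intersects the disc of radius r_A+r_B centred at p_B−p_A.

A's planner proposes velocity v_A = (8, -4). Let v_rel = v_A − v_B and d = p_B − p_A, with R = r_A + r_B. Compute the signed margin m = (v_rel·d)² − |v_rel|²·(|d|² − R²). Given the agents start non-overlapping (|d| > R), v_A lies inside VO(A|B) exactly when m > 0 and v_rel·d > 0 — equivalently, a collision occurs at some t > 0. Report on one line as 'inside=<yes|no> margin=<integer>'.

d = (-4, -10),  |d|² = 116;  R = 4+4 = 8,  c = 116−8² = 52
v_rel = (0, -8),  |v_rel|² = 64;  v_rel·d = (0)·(-4) + (-8)·(-10) = 80
64·t² − 160·t + 52 = 0  ⇒  m = 80² − 64·52 = 3072
m = 3072 > 0,  v_rel·d = 80 > 0  ⇒  inside

inside=yes margin=3072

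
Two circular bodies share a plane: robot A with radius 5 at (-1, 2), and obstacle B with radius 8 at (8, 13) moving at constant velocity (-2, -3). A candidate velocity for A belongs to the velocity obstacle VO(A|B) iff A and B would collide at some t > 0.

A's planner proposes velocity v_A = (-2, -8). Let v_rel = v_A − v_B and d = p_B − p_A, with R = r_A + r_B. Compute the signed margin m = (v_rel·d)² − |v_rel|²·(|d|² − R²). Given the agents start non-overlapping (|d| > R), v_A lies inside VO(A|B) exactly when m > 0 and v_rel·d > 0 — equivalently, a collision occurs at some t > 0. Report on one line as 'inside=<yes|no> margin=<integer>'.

d = (9, 11),  |d|² = 202;  R = 5+8 = 13,  c = 202−13² = 33
v_rel = (0, -5),  |v_rel|² = 25;  v_rel·d = (0)·(9) + (-5)·(11) = -55
25·t² + 110·t + 33 = 0  ⇒  m = (-55)² − 25·33 = 2200
m = 2200 > 0,  v_rel·d = -55 < 0  ⇒  outside

inside=no margin=2200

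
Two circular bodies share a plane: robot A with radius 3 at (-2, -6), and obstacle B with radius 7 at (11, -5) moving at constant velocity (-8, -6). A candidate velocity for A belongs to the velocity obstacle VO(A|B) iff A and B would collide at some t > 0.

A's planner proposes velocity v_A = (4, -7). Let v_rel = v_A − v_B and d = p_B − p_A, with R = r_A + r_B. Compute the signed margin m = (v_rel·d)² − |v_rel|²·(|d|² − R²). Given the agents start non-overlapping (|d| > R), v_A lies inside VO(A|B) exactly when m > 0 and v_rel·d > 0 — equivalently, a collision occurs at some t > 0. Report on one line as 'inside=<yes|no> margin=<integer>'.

d = (13, 1),  |d|² = 170;  R = 3+7 = 10,  c = 170−10² = 70
v_rel = (12, -1),  |v_rel|² = 145;  v_rel·d = (12)·(13) + (-1)·(1) = 155
145·t² − 310·t + 70 = 0  ⇒  m = 155² − 145·70 = 13875
m = 13875 > 0,  v_rel·d = 155 > 0  ⇒  inside

inside=yes margin=13875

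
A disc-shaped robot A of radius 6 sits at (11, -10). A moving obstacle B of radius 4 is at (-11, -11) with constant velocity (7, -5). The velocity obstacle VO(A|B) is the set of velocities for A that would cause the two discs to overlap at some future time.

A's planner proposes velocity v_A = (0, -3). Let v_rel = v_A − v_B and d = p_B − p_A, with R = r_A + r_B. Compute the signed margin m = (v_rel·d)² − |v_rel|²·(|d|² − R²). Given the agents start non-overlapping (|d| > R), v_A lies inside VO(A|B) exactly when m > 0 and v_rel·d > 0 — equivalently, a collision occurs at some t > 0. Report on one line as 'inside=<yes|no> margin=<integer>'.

d = (-22, -1),  |d|² = 485;  R = 6+4 = 10,  c = 485−10² = 385
v_rel = (-7, 2),  |v_rel|² = 53;  v_rel·d = (-7)·(-22) + (2)·(-1) = 152
53·t² − 304·t + 385 = 0  ⇒  m = 152² − 53·385 = 2699
m = 2699 > 0,  v_rel·d = 152 > 0  ⇒  inside

inside=yes margin=2699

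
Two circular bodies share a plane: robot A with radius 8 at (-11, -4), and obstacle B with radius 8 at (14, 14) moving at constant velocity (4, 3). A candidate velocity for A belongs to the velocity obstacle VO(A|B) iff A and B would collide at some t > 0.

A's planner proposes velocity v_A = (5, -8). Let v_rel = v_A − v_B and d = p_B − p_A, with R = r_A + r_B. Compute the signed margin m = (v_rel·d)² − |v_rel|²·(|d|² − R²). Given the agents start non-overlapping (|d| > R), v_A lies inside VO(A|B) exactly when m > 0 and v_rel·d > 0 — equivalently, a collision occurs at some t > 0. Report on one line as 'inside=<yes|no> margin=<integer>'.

d = (25, 18),  |d|² = 949;  R = 8+8 = 16,  c = 949−16² = 693
v_rel = (1, -11),  |v_rel|² = 122;  v_rel·d = (1)·(25) + (-11)·(18) = -173
122·t² + 346·t + 693 = 0  ⇒  m = (-173)² − 122·693 = -54617
m = -54617 < 0,  v_rel·d = -173 < 0  ⇒  outside

inside=no margin=-54617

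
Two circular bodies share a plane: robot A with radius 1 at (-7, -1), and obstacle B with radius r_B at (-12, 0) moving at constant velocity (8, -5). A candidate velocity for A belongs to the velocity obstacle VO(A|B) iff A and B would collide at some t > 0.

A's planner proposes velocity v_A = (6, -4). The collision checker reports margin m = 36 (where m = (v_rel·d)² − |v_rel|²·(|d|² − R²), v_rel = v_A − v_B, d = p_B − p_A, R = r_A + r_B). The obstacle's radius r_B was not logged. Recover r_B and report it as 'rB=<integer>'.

m = 36
d = (-5, 1);  v_rel = (-2, 1),  |v_rel|² = 5
v_rel×d = (-2)·(1) − (1)·(-5) = 3
since m = R²·5 − 3²:  R² = (9 + 36) / 5 = 9
R = √9 = 3  ⇒  r_B = 3 − 1 = 2

rB=2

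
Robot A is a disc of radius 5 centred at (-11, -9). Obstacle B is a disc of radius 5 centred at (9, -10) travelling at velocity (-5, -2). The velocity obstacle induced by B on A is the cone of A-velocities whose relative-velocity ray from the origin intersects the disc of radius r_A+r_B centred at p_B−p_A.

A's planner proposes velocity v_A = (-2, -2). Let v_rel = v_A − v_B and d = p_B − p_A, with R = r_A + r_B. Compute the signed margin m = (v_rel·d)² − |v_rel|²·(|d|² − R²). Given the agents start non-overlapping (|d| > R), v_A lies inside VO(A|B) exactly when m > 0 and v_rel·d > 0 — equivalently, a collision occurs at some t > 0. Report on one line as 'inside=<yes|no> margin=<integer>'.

d = (20, -1),  |d|² = 401;  R = 5+5 = 10,  c = 401−10² = 301
v_rel = (3, 0),  |v_rel|² = 9;  v_rel·d = (3)·(20) + (0)·(-1) = 60
9·t² − 120·t + 301 = 0  ⇒  m = 60² − 9·301 = 891
m = 891 > 0,  v_rel·d = 60 > 0  ⇒  inside

inside=yes margin=891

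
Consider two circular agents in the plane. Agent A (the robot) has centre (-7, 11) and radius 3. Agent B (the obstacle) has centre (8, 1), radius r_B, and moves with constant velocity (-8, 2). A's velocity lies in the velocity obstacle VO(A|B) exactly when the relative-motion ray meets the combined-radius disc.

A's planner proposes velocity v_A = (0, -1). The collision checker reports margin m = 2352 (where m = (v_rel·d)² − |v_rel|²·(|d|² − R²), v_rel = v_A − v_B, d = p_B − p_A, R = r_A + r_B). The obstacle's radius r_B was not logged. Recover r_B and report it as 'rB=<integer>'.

m = 2352
d = (15, -10);  v_rel = (8, -3),  |v_rel|² = 73
v_rel×d = (8)·(-10) − (-3)·(15) = -35
since m = R²·73 − (-35)²:  R² = (1225 + 2352) / 73 = 49
R = √49 = 7  ⇒  r_B = 7 − 3 = 4

rB=4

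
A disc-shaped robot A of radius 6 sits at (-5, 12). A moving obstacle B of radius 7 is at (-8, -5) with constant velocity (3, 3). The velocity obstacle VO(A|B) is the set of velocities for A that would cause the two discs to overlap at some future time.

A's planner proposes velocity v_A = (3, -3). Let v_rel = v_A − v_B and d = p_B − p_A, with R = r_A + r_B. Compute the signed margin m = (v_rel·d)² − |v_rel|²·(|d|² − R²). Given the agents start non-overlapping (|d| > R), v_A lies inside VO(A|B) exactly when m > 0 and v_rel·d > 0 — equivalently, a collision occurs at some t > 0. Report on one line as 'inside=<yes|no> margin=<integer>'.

d = (-3, -17),  |d|² = 298;  R = 6+7 = 13,  c = 298−13² = 129
v_rel = (0, -6),  |v_rel|² = 36;  v_rel·d = (0)·(-3) + (-6)·(-17) = 102
36·t² − 204·t + 129 = 0  ⇒  m = 102² − 36·129 = 5760
m = 5760 > 0,  v_rel·d = 102 > 0  ⇒  inside

inside=yes margin=5760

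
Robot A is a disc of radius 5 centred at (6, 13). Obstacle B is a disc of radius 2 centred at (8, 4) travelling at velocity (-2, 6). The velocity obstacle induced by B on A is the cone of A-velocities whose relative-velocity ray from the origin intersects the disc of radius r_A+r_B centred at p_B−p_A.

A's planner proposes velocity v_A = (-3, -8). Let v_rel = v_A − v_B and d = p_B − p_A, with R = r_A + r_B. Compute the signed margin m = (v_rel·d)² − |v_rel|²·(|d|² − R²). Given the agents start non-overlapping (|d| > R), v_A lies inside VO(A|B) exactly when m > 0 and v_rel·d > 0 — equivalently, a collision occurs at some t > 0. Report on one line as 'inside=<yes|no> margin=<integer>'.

d = (2, -9),  |d|² = 85;  R = 5+2 = 7,  c = 85−7² = 36
v_rel = (-1, -14),  |v_rel|² = 197;  v_rel·d = (-1)·(2) + (-14)·(-9) = 124
197·t² − 248·t + 36 = 0  ⇒  m = 124² − 197·36 = 8284
m = 8284 > 0,  v_rel·d = 124 > 0  ⇒  inside

inside=yes margin=8284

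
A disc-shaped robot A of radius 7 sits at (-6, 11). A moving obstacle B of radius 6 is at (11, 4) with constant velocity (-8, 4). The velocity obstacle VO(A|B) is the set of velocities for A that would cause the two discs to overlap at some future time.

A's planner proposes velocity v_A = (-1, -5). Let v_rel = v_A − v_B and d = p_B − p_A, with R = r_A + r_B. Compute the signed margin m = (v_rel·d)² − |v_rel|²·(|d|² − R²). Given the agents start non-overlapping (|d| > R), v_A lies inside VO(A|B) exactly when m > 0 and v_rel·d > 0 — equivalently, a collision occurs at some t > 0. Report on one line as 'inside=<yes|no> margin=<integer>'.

d = (17, -7),  |d|² = 338;  R = 7+6 = 13,  c = 338−13² = 169
v_rel = (7, -9),  |v_rel|² = 130;  v_rel·d = (7)·(17) + (-9)·(-7) = 182
130·t² − 364·t + 169 = 0  ⇒  m = 182² − 130·169 = 11154
m = 11154 > 0,  v_rel·d = 182 > 0  ⇒  inside

inside=yes margin=11154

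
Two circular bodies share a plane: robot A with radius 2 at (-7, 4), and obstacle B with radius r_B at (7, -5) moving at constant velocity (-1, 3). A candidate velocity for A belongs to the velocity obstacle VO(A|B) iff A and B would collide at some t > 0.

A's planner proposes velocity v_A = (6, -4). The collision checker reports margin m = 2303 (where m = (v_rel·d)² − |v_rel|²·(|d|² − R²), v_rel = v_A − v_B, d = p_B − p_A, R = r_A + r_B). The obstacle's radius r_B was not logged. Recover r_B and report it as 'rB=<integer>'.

m = 2303
d = (14, -9);  v_rel = (7, -7),  |v_rel|² = 98
v_rel×d = (7)·(-9) − (-7)·(14) = 35
since m = R²·98 − 35²:  R² = (1225 + 2303) / 98 = 36
R = √36 = 6  ⇒  r_B = 6 − 2 = 4

rB=4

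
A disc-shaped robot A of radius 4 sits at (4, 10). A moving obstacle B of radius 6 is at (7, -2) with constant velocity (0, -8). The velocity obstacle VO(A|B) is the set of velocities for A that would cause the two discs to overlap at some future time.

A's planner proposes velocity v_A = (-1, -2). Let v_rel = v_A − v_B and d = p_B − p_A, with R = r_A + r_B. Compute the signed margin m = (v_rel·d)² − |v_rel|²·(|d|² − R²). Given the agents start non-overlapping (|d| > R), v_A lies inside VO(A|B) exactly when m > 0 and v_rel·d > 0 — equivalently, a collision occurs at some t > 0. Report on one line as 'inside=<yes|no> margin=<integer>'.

d = (3, -12),  |d|² = 153;  R = 4+6 = 10,  c = 153−10² = 53
v_rel = (-1, 6),  |v_rel|² = 37;  v_rel·d = (-1)·(3) + (6)·(-12) = -75
37·t² + 150·t + 53 = 0  ⇒  m = (-75)² − 37·53 = 3664
m = 3664 > 0,  v_rel·d = -75 < 0  ⇒  outside

inside=no margin=3664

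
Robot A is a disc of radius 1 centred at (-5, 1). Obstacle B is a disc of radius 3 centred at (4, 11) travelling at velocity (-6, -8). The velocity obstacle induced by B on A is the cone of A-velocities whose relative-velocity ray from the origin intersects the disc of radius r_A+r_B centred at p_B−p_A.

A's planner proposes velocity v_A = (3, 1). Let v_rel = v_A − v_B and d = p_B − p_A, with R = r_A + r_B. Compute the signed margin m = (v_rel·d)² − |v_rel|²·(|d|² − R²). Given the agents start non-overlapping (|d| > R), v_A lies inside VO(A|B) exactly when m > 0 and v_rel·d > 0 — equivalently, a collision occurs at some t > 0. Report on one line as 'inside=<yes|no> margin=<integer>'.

d = (9, 10),  |d|² = 181;  R = 1+3 = 4,  c = 181−4² = 165
v_rel = (9, 9),  |v_rel|² = 162;  v_rel·d = (9)·(9) + (9)·(10) = 171
162·t² − 342·t + 165 = 0  ⇒  m = 171² − 162·165 = 2511
m = 2511 > 0,  v_rel·d = 171 > 0  ⇒  inside

inside=yes margin=2511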